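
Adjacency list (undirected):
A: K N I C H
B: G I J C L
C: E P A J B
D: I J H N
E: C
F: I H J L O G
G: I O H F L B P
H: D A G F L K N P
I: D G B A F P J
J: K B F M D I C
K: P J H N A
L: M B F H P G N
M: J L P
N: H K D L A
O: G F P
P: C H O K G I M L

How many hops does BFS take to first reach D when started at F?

Level 0: F
Level 1: G, H, I, J, L, O
Level 2: A, B, C, D, K, M, N, P
Level 3: E
D first appears at level 2.

2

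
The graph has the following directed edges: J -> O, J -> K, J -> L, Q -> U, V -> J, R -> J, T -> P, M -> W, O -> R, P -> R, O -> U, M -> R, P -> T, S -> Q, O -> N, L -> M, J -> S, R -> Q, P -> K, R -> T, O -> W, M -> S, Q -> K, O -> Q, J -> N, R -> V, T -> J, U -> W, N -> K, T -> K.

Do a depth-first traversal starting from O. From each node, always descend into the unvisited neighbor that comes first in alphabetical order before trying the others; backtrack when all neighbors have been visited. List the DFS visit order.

Visit O
O → N
N → K
O → Q
Q → U
U → W
O → R
R → J
J → L
L → M
M → S
R → T
T → P
R → V

O -> N -> K -> Q -> U -> W -> R -> J -> L -> M -> S -> T -> P -> V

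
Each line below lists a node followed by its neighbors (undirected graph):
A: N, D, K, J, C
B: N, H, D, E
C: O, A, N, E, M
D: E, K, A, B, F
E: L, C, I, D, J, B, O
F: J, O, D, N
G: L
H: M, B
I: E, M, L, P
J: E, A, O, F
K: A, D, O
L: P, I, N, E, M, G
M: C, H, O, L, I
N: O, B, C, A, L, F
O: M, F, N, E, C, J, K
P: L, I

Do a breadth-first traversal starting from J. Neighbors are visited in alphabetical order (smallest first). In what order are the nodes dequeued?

J, A, E, F, O, C, D, K, N, B, I, L, M, H, P, G

Visit J; enqueue A, E, F, O → queue [A, E, F, O]
Visit A; enqueue C, D, K, N → queue [E, F, O, C, D, K, N]
Visit E; enqueue B, I, L → queue [F, O, C, D, K, N, B, I, L]
Visit F → queue [O, C, D, K, N, B, I, L]
Visit O; enqueue M → queue [C, D, K, N, B, I, L, M]
Visit C → queue [D, K, N, B, I, L, M]
Visit D → queue [K, N, B, I, L, M]
Visit K → queue [N, B, I, L, M]
Visit N → queue [B, I, L, M]
Visit B; enqueue H → queue [I, L, M, H]
Visit I; enqueue P → queue [L, M, H, P]
Visit L; enqueue G → queue [M, H, P, G]
Visit M → queue [H, P, G]
Visit H → queue [P, G]
Visit P → queue [G]
Visit G → queue []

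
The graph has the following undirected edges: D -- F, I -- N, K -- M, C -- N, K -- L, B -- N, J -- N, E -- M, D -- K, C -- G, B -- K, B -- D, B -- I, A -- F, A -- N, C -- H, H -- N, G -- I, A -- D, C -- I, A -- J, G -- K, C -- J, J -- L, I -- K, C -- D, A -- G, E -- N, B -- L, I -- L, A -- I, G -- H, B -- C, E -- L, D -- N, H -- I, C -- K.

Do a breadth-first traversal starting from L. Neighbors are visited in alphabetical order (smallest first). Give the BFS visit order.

Visit L; enqueue B, E, I, J, K → queue [B, E, I, J, K]
Visit B; enqueue C, D, N → queue [E, I, J, K, C, D, N]
Visit E; enqueue M → queue [I, J, K, C, D, N, M]
Visit I; enqueue A, G, H → queue [J, K, C, D, N, M, A, G, H]
Visit J → queue [K, C, D, N, M, A, G, H]
Visit K → queue [C, D, N, M, A, G, H]
Visit C → queue [D, N, M, A, G, H]
Visit D; enqueue F → queue [N, M, A, G, H, F]
Visit N → queue [M, A, G, H, F]
Visit M → queue [A, G, H, F]
Visit A → queue [G, H, F]
Visit G → queue [H, F]
Visit H → queue [F]
Visit F → queue []

L B E I J K C D N M A G H F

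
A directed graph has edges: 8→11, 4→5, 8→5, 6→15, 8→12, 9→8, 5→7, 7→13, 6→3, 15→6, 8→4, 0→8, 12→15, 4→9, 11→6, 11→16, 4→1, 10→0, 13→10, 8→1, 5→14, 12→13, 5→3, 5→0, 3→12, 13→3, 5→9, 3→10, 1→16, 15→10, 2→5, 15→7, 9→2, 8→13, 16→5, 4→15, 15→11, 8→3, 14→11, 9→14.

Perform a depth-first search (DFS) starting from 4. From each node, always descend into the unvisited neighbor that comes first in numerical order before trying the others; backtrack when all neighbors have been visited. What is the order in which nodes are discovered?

Visit 4
4 → 1
1 → 16
16 → 5
5 → 0
0 → 8
8 → 3
3 → 10
3 → 12
12 → 13
12 → 15
15 → 6
15 → 7
15 → 11
5 → 9
9 → 2
9 → 14

4, 1, 16, 5, 0, 8, 3, 10, 12, 13, 15, 6, 7, 11, 9, 2, 14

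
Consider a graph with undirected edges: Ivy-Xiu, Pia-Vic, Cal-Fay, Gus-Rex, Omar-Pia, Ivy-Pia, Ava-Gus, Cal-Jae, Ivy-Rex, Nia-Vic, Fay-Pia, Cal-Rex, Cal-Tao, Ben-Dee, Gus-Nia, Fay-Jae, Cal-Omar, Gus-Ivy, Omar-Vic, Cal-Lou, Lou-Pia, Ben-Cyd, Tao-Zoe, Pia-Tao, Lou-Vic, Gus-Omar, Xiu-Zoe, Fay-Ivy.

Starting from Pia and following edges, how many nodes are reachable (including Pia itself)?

BFS from Pia visits: Pia, Fay, Ivy, Lou, Omar, Tao, Vic, Cal, Jae, Gus, Rex, Xiu, Zoe, Nia, Ava
Reachable nodes: 15 of 18 total.

15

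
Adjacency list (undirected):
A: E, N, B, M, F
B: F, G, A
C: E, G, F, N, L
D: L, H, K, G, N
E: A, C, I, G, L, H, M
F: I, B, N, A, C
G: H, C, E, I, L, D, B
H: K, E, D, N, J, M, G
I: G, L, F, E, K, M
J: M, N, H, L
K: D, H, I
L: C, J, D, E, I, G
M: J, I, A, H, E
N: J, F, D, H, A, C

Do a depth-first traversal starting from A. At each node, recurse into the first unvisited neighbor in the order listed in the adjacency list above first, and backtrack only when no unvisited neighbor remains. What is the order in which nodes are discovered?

A, E, C, G, H, K, D, L, J, M, I, F, B, N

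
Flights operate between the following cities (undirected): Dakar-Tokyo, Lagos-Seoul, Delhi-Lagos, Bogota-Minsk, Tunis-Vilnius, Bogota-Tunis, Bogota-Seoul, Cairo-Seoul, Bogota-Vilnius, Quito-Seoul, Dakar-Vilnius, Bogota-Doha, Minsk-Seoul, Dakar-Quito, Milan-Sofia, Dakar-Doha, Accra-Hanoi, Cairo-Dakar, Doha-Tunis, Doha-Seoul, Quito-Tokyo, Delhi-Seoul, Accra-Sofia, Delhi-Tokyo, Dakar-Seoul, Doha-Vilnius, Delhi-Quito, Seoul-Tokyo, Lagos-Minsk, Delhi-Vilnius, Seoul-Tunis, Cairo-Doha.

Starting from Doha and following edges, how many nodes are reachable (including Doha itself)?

12

BFS from Doha visits: Doha, Vilnius, Tunis, Seoul, Dakar, Cairo, Bogota, Delhi, Tokyo, Quito, Minsk, Lagos
Reachable nodes: 12 of 16 total.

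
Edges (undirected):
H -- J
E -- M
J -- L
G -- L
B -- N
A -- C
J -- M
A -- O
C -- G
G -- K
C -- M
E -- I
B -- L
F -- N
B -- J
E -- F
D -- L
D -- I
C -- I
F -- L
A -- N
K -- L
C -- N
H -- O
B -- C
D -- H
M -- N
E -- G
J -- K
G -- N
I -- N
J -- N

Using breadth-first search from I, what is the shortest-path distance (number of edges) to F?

Level 0: I
Level 1: C, D, E, N
Level 2: A, B, F, G, H, J, L, M
Level 3: K, O
F first appears at level 2.

2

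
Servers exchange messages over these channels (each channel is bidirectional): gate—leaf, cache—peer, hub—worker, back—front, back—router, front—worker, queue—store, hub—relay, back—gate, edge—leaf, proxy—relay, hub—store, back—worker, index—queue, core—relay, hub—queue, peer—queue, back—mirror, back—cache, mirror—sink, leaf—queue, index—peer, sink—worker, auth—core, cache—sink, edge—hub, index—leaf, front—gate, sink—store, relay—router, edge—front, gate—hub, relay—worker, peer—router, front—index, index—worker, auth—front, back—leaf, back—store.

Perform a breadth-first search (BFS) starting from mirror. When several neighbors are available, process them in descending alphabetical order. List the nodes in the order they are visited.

mirror, sink, back, worker, store, cache, router, leaf, gate, front, relay, index, hub, queue, peer, edge, auth, proxy, core

Visit mirror; enqueue sink, back → queue [sink, back]
Visit sink; enqueue worker, store, cache → queue [back, worker, store, cache]
Visit back; enqueue router, leaf, gate, front → queue [worker, store, cache, router, leaf, gate, front]
Visit worker; enqueue relay, index, hub → queue [store, cache, router, leaf, gate, front, relay, index, hub]
Visit store; enqueue queue → queue [cache, router, leaf, gate, front, relay, index, hub, queue]
Visit cache; enqueue peer → queue [router, leaf, gate, front, relay, index, hub, queue, peer]
Visit router → queue [leaf, gate, front, relay, index, hub, queue, peer]
Visit leaf; enqueue edge → queue [gate, front, relay, index, hub, queue, peer, edge]
Visit gate → queue [front, relay, index, hub, queue, peer, edge]
Visit front; enqueue auth → queue [relay, index, hub, queue, peer, edge, auth]
Visit relay; enqueue proxy, core → queue [index, hub, queue, peer, edge, auth, proxy, core]
Visit index → queue [hub, queue, peer, edge, auth, proxy, core]
Visit hub → queue [queue, peer, edge, auth, proxy, core]
Visit queue → queue [peer, edge, auth, proxy, core]
Visit peer → queue [edge, auth, proxy, core]
Visit edge → queue [auth, proxy, core]
Visit auth → queue [proxy, core]
Visit proxy → queue [core]
Visit core → queue []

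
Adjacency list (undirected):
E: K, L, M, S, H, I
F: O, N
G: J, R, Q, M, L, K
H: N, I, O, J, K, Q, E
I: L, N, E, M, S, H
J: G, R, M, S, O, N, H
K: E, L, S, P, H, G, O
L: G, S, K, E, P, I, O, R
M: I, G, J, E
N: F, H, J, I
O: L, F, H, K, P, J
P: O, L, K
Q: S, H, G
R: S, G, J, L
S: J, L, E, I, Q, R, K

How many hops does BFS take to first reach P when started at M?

Level 0: M
Level 1: E, G, I, J
Level 2: H, K, L, N, O, Q, R, S
Level 3: F, P
P first appears at level 3.

3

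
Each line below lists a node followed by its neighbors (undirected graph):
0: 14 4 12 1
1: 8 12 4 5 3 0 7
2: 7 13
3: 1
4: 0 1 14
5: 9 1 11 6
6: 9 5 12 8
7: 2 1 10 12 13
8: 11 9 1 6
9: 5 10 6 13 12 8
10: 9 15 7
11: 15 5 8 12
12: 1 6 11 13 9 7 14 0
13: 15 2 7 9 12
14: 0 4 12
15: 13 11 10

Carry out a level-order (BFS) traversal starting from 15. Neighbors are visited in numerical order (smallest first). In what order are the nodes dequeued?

Visit 15; enqueue 10, 11, 13 → queue [10, 11, 13]
Visit 10; enqueue 7, 9 → queue [11, 13, 7, 9]
Visit 11; enqueue 5, 8, 12 → queue [13, 7, 9, 5, 8, 12]
Visit 13; enqueue 2 → queue [7, 9, 5, 8, 12, 2]
Visit 7; enqueue 1 → queue [9, 5, 8, 12, 2, 1]
Visit 9; enqueue 6 → queue [5, 8, 12, 2, 1, 6]
Visit 5 → queue [8, 12, 2, 1, 6]
Visit 8 → queue [12, 2, 1, 6]
Visit 12; enqueue 0, 14 → queue [2, 1, 6, 0, 14]
Visit 2 → queue [1, 6, 0, 14]
Visit 1; enqueue 3, 4 → queue [6, 0, 14, 3, 4]
Visit 6 → queue [0, 14, 3, 4]
Visit 0 → queue [14, 3, 4]
Visit 14 → queue [3, 4]
Visit 3 → queue [4]
Visit 4 → queue []

15, 10, 11, 13, 7, 9, 5, 8, 12, 2, 1, 6, 0, 14, 3, 4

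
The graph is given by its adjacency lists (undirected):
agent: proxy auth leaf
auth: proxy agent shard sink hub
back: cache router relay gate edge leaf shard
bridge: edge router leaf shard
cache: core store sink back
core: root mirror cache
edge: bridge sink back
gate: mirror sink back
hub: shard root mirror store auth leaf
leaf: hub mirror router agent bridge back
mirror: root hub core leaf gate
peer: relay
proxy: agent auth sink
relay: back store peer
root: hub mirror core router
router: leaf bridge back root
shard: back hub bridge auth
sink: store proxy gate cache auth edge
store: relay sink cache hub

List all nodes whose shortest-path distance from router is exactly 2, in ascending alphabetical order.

agent, cache, core, edge, gate, hub, mirror, relay, shard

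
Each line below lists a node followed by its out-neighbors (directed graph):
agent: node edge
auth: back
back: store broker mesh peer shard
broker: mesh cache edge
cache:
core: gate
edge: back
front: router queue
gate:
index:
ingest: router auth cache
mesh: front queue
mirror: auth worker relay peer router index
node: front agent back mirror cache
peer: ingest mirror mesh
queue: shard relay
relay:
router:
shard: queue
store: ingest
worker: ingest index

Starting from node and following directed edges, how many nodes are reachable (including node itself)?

19

BFS from node visits: node, front, agent, back, mirror, cache, router, queue, edge, store, broker, mesh, peer, shard, auth, worker, relay, index, ingest
Reachable nodes: 19 of 21 total.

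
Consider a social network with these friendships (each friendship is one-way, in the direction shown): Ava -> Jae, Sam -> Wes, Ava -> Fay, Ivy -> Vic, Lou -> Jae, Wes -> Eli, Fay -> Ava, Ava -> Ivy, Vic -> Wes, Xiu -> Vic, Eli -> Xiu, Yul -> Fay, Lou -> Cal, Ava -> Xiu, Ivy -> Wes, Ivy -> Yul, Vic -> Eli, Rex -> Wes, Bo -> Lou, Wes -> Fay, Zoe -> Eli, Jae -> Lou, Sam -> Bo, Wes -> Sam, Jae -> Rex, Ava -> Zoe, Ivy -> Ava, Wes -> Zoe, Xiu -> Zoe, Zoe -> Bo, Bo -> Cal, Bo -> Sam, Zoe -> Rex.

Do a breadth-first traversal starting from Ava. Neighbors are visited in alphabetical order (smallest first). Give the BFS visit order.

Ava Fay Ivy Jae Xiu Zoe Vic Wes Yul Lou Rex Bo Eli Sam Cal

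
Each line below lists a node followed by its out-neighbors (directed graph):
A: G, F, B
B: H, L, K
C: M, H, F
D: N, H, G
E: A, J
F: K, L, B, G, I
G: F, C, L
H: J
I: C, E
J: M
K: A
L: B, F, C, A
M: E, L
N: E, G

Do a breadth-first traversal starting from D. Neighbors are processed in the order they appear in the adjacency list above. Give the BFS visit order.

D N H G E J F C L A M K B I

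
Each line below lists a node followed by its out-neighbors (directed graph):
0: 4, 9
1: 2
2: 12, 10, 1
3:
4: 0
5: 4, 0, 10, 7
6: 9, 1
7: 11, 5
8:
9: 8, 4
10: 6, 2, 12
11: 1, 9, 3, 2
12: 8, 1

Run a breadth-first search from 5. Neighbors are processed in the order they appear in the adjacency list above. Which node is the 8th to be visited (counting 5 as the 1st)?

2

Visit 5; enqueue 4, 0, 10, 7 → queue [4, 0, 10, 7]
Visit 4 → queue [0, 10, 7]
Visit 0; enqueue 9 → queue [10, 7, 9]
Visit 10; enqueue 6, 2, 12 → queue [7, 9, 6, 2, 12]
Visit 7; enqueue 11 → queue [9, 6, 2, 12, 11]
Visit 9; enqueue 8 → queue [6, 2, 12, 11, 8]
Visit 6; enqueue 1 → queue [2, 12, 11, 8, 1]
Visit 2 → queue [12, 11, 8, 1]
Visit 12 → queue [11, 8, 1]
Visit 11; enqueue 3 → queue [8, 1, 3]
Visit 8 → queue [1, 3]
Visit 1 → queue [3]
Visit 3 → queue []

Visit order: 5, 4, 0, 10, 7, 9, 6, 2, 12, 11, 8, 1, 3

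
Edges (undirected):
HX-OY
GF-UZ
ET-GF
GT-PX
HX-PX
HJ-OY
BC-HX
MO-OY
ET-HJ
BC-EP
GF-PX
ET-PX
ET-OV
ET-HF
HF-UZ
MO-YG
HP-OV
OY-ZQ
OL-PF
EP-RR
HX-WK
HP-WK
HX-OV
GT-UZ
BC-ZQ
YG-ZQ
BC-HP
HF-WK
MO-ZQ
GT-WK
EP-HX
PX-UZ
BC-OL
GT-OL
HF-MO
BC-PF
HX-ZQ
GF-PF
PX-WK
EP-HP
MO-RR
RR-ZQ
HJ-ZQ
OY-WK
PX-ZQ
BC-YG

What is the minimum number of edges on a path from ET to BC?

3

Level 0: ET
Level 1: GF, HF, HJ, OV, PX
Level 2: GT, HP, HX, MO, OY, PF, UZ, WK, ZQ
Level 3: BC, EP, OL, RR, YG
BC first appears at level 3.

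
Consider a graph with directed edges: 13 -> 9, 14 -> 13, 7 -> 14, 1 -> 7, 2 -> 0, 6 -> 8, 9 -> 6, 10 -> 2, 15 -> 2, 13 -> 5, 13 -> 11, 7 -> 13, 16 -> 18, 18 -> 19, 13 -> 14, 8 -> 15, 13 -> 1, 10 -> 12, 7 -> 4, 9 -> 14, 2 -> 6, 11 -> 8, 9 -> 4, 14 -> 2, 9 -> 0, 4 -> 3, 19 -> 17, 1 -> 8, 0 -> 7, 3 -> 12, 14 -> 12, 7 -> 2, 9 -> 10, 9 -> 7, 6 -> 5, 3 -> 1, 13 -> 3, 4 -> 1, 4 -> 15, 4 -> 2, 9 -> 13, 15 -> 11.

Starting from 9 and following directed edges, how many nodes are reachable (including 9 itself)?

16

BFS from 9 visits: 9, 0, 4, 6, 7, 10, 13, 14, 1, 2, 3, 15, 5, 8, 12, 11
Reachable nodes: 16 of 20 total.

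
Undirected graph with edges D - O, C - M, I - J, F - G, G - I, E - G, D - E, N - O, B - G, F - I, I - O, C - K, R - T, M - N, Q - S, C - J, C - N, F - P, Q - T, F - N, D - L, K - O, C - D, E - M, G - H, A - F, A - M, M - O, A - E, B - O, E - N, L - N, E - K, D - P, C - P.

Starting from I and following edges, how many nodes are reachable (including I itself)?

16

BFS from I visits: I, F, G, J, O, A, N, P, B, E, H, C, D, K, M, L
Reachable nodes: 16 of 20 total.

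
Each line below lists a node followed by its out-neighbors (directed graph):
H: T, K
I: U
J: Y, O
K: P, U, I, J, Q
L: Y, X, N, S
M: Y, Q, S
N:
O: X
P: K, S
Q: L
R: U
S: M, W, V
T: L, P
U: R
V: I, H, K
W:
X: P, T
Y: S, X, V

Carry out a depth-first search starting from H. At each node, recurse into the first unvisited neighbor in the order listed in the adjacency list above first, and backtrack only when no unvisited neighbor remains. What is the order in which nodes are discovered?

Visit H
H → T
T → L
L → Y
Y → S
S → M
M → Q
S → W
S → V
V → I
I → U
U → R
V → K
K → P
K → J
J → O
O → X
L → N

H T L Y S M Q W V I U R K P J O X N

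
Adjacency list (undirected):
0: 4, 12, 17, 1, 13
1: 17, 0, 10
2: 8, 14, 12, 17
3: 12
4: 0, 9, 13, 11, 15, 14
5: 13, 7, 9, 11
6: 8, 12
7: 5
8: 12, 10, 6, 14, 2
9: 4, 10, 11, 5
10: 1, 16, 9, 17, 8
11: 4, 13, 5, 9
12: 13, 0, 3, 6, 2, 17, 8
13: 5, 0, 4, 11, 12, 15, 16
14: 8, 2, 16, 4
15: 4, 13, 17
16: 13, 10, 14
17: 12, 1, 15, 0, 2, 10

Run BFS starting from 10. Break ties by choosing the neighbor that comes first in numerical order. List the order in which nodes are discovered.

Visit 10; enqueue 1, 8, 9, 16, 17 → queue [1, 8, 9, 16, 17]
Visit 1; enqueue 0 → queue [8, 9, 16, 17, 0]
Visit 8; enqueue 2, 6, 12, 14 → queue [9, 16, 17, 0, 2, 6, 12, 14]
Visit 9; enqueue 4, 5, 11 → queue [16, 17, 0, 2, 6, 12, 14, 4, 5, 11]
Visit 16; enqueue 13 → queue [17, 0, 2, 6, 12, 14, 4, 5, 11, 13]
Visit 17; enqueue 15 → queue [0, 2, 6, 12, 14, 4, 5, 11, 13, 15]
Visit 0 → queue [2, 6, 12, 14, 4, 5, 11, 13, 15]
Visit 2 → queue [6, 12, 14, 4, 5, 11, 13, 15]
Visit 6 → queue [12, 14, 4, 5, 11, 13, 15]
Visit 12; enqueue 3 → queue [14, 4, 5, 11, 13, 15, 3]
Visit 14 → queue [4, 5, 11, 13, 15, 3]
Visit 4 → queue [5, 11, 13, 15, 3]
Visit 5; enqueue 7 → queue [11, 13, 15, 3, 7]
Visit 11 → queue [13, 15, 3, 7]
Visit 13 → queue [15, 3, 7]
Visit 15 → queue [3, 7]
Visit 3 → queue [7]
Visit 7 → queue []

10 -> 1 -> 8 -> 9 -> 16 -> 17 -> 0 -> 2 -> 6 -> 12 -> 14 -> 4 -> 5 -> 11 -> 13 -> 15 -> 3 -> 7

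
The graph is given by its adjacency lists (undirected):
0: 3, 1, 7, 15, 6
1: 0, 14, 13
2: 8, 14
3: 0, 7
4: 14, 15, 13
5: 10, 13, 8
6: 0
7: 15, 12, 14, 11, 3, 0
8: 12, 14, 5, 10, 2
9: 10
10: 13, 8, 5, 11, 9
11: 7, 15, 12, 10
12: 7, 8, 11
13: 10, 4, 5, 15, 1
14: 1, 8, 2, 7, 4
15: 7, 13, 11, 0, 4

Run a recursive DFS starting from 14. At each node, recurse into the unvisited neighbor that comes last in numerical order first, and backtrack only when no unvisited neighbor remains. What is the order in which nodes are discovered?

14, 8, 12, 11, 15, 13, 10, 9, 5, 4, 1, 0, 7, 3, 6, 2

Visit 14
14 → 8
8 → 12
12 → 11
11 → 15
15 → 13
13 → 10
10 → 9
10 → 5
13 → 4
13 → 1
1 → 0
0 → 7
7 → 3
0 → 6
8 → 2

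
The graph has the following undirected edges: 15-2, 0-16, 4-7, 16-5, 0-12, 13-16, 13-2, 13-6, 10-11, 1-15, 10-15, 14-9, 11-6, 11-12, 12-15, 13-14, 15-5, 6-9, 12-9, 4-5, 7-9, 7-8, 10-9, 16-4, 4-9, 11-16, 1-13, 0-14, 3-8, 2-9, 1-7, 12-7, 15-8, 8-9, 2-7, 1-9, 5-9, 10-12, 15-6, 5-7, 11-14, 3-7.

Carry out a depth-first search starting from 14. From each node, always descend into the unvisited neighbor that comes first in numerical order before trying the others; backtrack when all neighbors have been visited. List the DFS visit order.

14, 0, 12, 7, 1, 9, 2, 13, 6, 11, 10, 15, 5, 4, 16, 8, 3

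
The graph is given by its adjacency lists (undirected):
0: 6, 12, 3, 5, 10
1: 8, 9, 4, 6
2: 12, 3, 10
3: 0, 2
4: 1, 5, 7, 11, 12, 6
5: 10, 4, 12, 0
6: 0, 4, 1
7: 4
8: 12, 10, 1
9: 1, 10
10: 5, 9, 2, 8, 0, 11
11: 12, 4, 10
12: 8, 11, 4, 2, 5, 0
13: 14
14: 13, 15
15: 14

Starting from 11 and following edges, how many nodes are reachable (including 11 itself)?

13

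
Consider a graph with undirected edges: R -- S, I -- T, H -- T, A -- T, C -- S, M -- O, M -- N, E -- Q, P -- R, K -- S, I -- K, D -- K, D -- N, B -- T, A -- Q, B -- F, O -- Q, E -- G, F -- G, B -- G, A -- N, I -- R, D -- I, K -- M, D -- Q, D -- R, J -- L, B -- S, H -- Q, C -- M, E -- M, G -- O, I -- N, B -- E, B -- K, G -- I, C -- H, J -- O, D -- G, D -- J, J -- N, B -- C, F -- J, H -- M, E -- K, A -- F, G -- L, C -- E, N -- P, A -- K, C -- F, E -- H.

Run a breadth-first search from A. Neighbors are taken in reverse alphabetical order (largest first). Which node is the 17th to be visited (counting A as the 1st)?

Visit A; enqueue T, Q, N, K, F → queue [T, Q, N, K, F]
Visit T; enqueue I, H, B → queue [Q, N, K, F, I, H, B]
Visit Q; enqueue O, E, D → queue [N, K, F, I, H, B, O, E, D]
Visit N; enqueue P, M, J → queue [K, F, I, H, B, O, E, D, P, M, J]
Visit K; enqueue S → queue [F, I, H, B, O, E, D, P, M, J, S]
Visit F; enqueue G, C → queue [I, H, B, O, E, D, P, M, J, S, G, C]
Visit I; enqueue R → queue [H, B, O, E, D, P, M, J, S, G, C, R]
Visit H → queue [B, O, E, D, P, M, J, S, G, C, R]
Visit B → queue [O, E, D, P, M, J, S, G, C, R]
Visit O → queue [E, D, P, M, J, S, G, C, R]
Visit E → queue [D, P, M, J, S, G, C, R]
Visit D → queue [P, M, J, S, G, C, R]
Visit P → queue [M, J, S, G, C, R]
Visit M → queue [J, S, G, C, R]
Visit J; enqueue L → queue [S, G, C, R, L]
Visit S → queue [G, C, R, L]
Visit G → queue [C, R, L]
Visit C → queue [R, L]
Visit R → queue [L]
Visit L → queue []

Visit order: A, T, Q, N, K, F, I, H, B, O, E, D, P, M, J, S, G, C, R, L

G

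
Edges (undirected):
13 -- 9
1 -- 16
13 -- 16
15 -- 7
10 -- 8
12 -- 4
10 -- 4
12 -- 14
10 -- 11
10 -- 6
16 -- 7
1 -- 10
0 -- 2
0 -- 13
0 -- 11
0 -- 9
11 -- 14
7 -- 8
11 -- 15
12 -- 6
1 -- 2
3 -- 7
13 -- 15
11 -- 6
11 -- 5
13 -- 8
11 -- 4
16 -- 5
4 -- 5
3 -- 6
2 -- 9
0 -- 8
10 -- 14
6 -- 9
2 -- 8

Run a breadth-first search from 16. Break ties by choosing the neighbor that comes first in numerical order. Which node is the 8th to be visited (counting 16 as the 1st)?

4

Visit 16; enqueue 1, 5, 7, 13 → queue [1, 5, 7, 13]
Visit 1; enqueue 2, 10 → queue [5, 7, 13, 2, 10]
Visit 5; enqueue 4, 11 → queue [7, 13, 2, 10, 4, 11]
Visit 7; enqueue 3, 8, 15 → queue [13, 2, 10, 4, 11, 3, 8, 15]
Visit 13; enqueue 0, 9 → queue [2, 10, 4, 11, 3, 8, 15, 0, 9]
Visit 2 → queue [10, 4, 11, 3, 8, 15, 0, 9]
Visit 10; enqueue 6, 14 → queue [4, 11, 3, 8, 15, 0, 9, 6, 14]
Visit 4; enqueue 12 → queue [11, 3, 8, 15, 0, 9, 6, 14, 12]
Visit 11 → queue [3, 8, 15, 0, 9, 6, 14, 12]
Visit 3 → queue [8, 15, 0, 9, 6, 14, 12]
Visit 8 → queue [15, 0, 9, 6, 14, 12]
Visit 15 → queue [0, 9, 6, 14, 12]
Visit 0 → queue [9, 6, 14, 12]
Visit 9 → queue [6, 14, 12]
Visit 6 → queue [14, 12]
Visit 14 → queue [12]
Visit 12 → queue []

Visit order: 16, 1, 5, 7, 13, 2, 10, 4, 11, 3, 8, 15, 0, 9, 6, 14, 12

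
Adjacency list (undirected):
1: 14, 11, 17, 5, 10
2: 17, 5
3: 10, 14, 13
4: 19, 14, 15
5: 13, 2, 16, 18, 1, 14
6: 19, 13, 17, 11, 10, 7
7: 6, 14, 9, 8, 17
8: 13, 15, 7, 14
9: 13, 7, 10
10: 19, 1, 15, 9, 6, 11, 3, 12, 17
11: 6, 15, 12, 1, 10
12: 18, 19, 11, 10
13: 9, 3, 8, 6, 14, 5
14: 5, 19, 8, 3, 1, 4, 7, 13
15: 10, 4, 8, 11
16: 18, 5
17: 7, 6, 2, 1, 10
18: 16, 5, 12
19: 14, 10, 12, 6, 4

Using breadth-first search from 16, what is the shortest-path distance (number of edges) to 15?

4

Level 0: 16
Level 1: 5, 18
Level 2: 1, 2, 12, 13, 14
Level 3: 3, 4, 6, 7, 8, 9, 10, 11, 17, 19
Level 4: 15
15 first appears at level 4.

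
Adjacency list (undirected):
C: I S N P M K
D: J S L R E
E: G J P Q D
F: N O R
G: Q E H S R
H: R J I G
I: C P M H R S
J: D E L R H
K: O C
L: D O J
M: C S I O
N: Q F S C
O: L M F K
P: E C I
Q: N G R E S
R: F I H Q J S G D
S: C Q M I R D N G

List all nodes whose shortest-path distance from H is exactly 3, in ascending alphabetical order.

K, N, O

Level 0: H
Level 1: G, I, J, R
Level 2: C, D, E, F, L, M, P, Q, S
Level 3: K, N, O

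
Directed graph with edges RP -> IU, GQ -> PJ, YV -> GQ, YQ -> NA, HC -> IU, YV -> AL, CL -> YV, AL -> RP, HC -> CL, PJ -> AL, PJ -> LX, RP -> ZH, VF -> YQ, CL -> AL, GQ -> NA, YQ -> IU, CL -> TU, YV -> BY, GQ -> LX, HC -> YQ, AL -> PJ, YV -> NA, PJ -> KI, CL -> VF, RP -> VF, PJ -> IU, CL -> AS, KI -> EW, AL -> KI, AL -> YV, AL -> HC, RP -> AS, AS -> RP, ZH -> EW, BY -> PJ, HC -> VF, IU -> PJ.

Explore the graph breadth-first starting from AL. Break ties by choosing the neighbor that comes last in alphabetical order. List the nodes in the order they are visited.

Visit AL; enqueue YV, RP, PJ, KI, HC → queue [YV, RP, PJ, KI, HC]
Visit YV; enqueue NA, GQ, BY → queue [RP, PJ, KI, HC, NA, GQ, BY]
Visit RP; enqueue ZH, VF, IU, AS → queue [PJ, KI, HC, NA, GQ, BY, ZH, VF, IU, AS]
Visit PJ; enqueue LX → queue [KI, HC, NA, GQ, BY, ZH, VF, IU, AS, LX]
Visit KI; enqueue EW → queue [HC, NA, GQ, BY, ZH, VF, IU, AS, LX, EW]
Visit HC; enqueue YQ, CL → queue [NA, GQ, BY, ZH, VF, IU, AS, LX, EW, YQ, CL]
Visit NA → queue [GQ, BY, ZH, VF, IU, AS, LX, EW, YQ, CL]
Visit GQ → queue [BY, ZH, VF, IU, AS, LX, EW, YQ, CL]
Visit BY → queue [ZH, VF, IU, AS, LX, EW, YQ, CL]
Visit ZH → queue [VF, IU, AS, LX, EW, YQ, CL]
Visit VF → queue [IU, AS, LX, EW, YQ, CL]
Visit IU → queue [AS, LX, EW, YQ, CL]
Visit AS → queue [LX, EW, YQ, CL]
Visit LX → queue [EW, YQ, CL]
Visit EW → queue [YQ, CL]
Visit YQ → queue [CL]
Visit CL; enqueue TU → queue [TU]
Visit TU → queue []

AL, YV, RP, PJ, KI, HC, NA, GQ, BY, ZH, VF, IU, AS, LX, EW, YQ, CL, TU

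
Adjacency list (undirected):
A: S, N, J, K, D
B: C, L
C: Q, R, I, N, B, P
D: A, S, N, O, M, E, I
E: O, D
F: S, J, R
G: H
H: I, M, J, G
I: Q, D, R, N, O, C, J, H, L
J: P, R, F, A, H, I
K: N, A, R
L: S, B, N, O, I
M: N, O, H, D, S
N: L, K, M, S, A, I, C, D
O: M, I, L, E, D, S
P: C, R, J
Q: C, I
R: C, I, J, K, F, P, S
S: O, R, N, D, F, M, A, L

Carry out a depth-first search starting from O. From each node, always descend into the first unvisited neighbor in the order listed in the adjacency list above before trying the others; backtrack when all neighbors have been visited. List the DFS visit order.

O, M, N, L, S, R, C, Q, I, D, A, J, P, F, H, G, K, E, B

Visit O
O → M
M → N
N → L
L → S
S → R
R → C
C → Q
Q → I
I → D
D → A
A → J
J → P
J → F
J → H
H → G
A → K
D → E
C → B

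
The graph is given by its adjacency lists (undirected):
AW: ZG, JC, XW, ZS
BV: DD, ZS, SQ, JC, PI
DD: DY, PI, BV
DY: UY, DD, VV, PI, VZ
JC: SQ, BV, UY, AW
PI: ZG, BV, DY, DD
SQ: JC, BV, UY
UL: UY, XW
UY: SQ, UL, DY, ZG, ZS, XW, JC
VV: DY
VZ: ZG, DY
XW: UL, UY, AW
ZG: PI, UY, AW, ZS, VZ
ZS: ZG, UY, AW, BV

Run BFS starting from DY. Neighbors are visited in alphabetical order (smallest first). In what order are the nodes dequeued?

Visit DY; enqueue DD, PI, UY, VV, VZ → queue [DD, PI, UY, VV, VZ]
Visit DD; enqueue BV → queue [PI, UY, VV, VZ, BV]
Visit PI; enqueue ZG → queue [UY, VV, VZ, BV, ZG]
Visit UY; enqueue JC, SQ, UL, XW, ZS → queue [VV, VZ, BV, ZG, JC, SQ, UL, XW, ZS]
Visit VV → queue [VZ, BV, ZG, JC, SQ, UL, XW, ZS]
Visit VZ → queue [BV, ZG, JC, SQ, UL, XW, ZS]
Visit BV → queue [ZG, JC, SQ, UL, XW, ZS]
Visit ZG; enqueue AW → queue [JC, SQ, UL, XW, ZS, AW]
Visit JC → queue [SQ, UL, XW, ZS, AW]
Visit SQ → queue [UL, XW, ZS, AW]
Visit UL → queue [XW, ZS, AW]
Visit XW → queue [ZS, AW]
Visit ZS → queue [AW]
Visit AW → queue []

DY, DD, PI, UY, VV, VZ, BV, ZG, JC, SQ, UL, XW, ZS, AW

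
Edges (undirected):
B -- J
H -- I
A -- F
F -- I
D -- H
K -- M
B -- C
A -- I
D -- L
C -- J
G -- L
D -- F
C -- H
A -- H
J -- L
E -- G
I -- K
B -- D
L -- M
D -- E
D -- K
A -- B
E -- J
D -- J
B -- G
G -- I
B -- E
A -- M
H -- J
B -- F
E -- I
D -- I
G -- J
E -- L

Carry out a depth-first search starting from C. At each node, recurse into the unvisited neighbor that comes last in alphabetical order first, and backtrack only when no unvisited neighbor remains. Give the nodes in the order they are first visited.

Visit C
C → J
J → L
L → M
M → K
K → I
I → H
H → D
D → F
F → B
B → G
G → E
B → A

C, J, L, M, K, I, H, D, F, B, G, E, A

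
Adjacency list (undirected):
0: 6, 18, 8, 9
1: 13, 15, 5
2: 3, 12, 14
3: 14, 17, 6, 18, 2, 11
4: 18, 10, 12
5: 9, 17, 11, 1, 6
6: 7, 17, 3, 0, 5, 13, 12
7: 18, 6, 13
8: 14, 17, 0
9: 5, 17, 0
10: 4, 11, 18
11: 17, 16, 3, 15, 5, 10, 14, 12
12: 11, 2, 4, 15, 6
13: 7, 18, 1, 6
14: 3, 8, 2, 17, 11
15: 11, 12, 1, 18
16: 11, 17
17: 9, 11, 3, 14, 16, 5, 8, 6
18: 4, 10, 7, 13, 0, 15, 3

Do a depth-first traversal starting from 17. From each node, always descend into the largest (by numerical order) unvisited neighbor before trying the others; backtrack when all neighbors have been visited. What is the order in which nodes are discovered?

Visit 17
17 → 16
16 → 11
11 → 15
15 → 18
18 → 13
13 → 7
7 → 6
6 → 12
12 → 4
4 → 10
12 → 2
2 → 14
14 → 8
8 → 0
0 → 9
9 → 5
5 → 1
14 → 3

17 16 11 15 18 13 7 6 12 4 10 2 14 8 0 9 5 1 3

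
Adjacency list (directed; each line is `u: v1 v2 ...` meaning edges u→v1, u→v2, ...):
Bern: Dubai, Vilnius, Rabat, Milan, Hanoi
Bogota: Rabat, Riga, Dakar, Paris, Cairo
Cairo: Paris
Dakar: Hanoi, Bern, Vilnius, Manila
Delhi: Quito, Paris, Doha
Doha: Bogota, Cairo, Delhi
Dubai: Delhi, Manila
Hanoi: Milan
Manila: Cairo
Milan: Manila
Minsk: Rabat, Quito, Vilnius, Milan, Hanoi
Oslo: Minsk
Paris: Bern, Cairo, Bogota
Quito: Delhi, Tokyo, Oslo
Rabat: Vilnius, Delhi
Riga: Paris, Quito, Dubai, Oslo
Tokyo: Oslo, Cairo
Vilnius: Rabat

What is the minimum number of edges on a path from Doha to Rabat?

2

Level 0: Doha
Level 1: Bogota, Cairo, Delhi
Level 2: Dakar, Paris, Quito, Rabat, Riga
Level 3: Bern, Dubai, Hanoi, Manila, Oslo, Tokyo, Vilnius
Level 4: Milan, Minsk
Rabat first appears at level 2.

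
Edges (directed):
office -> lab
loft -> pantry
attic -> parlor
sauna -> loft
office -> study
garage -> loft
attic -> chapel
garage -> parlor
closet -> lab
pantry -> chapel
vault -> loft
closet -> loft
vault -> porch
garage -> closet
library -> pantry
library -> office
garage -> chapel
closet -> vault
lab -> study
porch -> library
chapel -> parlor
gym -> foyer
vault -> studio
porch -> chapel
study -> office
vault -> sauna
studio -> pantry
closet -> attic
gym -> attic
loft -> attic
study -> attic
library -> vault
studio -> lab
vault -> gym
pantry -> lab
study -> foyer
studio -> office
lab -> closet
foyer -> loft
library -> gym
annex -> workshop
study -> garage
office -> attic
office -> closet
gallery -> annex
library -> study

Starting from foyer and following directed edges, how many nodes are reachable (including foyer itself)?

17

BFS from foyer visits: foyer, loft, attic, pantry, chapel, parlor, lab, closet, study, vault, garage, office, gym, porch, sauna, studio, library
Reachable nodes: 17 of 20 total.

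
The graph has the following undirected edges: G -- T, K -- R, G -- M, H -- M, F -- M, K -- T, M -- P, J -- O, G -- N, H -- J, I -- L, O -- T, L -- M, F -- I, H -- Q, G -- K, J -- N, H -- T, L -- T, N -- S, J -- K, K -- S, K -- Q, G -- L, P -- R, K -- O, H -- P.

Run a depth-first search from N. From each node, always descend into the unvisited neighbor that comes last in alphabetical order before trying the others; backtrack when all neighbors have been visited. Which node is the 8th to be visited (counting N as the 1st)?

Visit N
N → S
S → K
K → T
T → O
O → J
J → H
H → Q
H → P
P → R
P → M
M → L
L → I
I → F
L → G

Visit order: N, S, K, T, O, J, H, Q, P, R, M, L, I, F, G

Q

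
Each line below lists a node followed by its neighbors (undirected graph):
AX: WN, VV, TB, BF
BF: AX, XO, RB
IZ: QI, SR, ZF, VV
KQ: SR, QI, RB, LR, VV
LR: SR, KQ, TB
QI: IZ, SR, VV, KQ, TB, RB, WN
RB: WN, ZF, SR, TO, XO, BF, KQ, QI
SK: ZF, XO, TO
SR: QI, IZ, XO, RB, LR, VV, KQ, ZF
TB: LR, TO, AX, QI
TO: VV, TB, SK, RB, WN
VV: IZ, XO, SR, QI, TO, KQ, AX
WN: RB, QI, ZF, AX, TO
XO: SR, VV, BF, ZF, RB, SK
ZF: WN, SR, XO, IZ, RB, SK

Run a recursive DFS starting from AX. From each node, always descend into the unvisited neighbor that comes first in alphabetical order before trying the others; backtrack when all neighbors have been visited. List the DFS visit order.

AX -> BF -> RB -> KQ -> LR -> SR -> IZ -> QI -> TB -> TO -> SK -> XO -> VV -> ZF -> WN

Visit AX
AX → BF
BF → RB
RB → KQ
KQ → LR
LR → SR
SR → IZ
IZ → QI
QI → TB
TB → TO
TO → SK
SK → XO
XO → VV
XO → ZF
ZF → WN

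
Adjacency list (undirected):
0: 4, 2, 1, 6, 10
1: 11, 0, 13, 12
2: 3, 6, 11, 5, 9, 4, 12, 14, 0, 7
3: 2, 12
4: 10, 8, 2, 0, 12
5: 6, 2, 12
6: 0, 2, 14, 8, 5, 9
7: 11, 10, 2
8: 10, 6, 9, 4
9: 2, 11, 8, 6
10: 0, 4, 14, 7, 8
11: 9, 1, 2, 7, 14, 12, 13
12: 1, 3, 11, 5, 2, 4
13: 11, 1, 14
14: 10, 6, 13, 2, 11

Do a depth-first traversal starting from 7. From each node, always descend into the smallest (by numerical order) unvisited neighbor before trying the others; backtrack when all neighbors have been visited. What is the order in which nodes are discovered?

Visit 7
7 → 2
2 → 0
0 → 1
1 → 11
11 → 9
9 → 6
6 → 5
5 → 12
12 → 3
12 → 4
4 → 8
8 → 10
10 → 14
14 → 13

7 → 2 → 0 → 1 → 11 → 9 → 6 → 5 → 12 → 3 → 4 → 8 → 10 → 14 → 13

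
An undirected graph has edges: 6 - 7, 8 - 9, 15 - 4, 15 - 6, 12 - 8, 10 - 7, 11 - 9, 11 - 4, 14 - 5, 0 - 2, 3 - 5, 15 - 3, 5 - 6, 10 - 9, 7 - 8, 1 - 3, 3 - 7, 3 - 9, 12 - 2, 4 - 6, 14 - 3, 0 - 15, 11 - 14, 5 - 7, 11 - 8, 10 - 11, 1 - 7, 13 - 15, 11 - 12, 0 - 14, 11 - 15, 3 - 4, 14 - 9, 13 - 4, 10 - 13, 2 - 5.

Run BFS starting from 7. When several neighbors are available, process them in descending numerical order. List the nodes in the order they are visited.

7 → 10 → 8 → 6 → 5 → 3 → 1 → 13 → 11 → 9 → 12 → 15 → 4 → 14 → 2 → 0

Visit 7; enqueue 10, 8, 6, 5, 3, 1 → queue [10, 8, 6, 5, 3, 1]
Visit 10; enqueue 13, 11, 9 → queue [8, 6, 5, 3, 1, 13, 11, 9]
Visit 8; enqueue 12 → queue [6, 5, 3, 1, 13, 11, 9, 12]
Visit 6; enqueue 15, 4 → queue [5, 3, 1, 13, 11, 9, 12, 15, 4]
Visit 5; enqueue 14, 2 → queue [3, 1, 13, 11, 9, 12, 15, 4, 14, 2]
Visit 3 → queue [1, 13, 11, 9, 12, 15, 4, 14, 2]
Visit 1 → queue [13, 11, 9, 12, 15, 4, 14, 2]
Visit 13 → queue [11, 9, 12, 15, 4, 14, 2]
Visit 11 → queue [9, 12, 15, 4, 14, 2]
Visit 9 → queue [12, 15, 4, 14, 2]
Visit 12 → queue [15, 4, 14, 2]
Visit 15; enqueue 0 → queue [4, 14, 2, 0]
Visit 4 → queue [14, 2, 0]
Visit 14 → queue [2, 0]
Visit 2 → queue [0]
Visit 0 → queue []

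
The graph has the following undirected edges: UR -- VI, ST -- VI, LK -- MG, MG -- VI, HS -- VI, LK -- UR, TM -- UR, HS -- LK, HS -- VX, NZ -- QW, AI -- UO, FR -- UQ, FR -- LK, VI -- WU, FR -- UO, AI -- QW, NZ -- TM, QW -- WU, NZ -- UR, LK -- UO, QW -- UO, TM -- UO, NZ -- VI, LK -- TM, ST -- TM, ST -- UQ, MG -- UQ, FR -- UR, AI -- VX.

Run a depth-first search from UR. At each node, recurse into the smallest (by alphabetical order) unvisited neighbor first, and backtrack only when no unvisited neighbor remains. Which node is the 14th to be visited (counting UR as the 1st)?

VX

Visit UR
UR → FR
FR → LK
LK → HS
HS → VI
VI → MG
MG → UQ
UQ → ST
ST → TM
TM → NZ
NZ → QW
QW → AI
AI → UO
AI → VX
QW → WU

Visit order: UR, FR, LK, HS, VI, MG, UQ, ST, TM, NZ, QW, AI, UO, VX, WU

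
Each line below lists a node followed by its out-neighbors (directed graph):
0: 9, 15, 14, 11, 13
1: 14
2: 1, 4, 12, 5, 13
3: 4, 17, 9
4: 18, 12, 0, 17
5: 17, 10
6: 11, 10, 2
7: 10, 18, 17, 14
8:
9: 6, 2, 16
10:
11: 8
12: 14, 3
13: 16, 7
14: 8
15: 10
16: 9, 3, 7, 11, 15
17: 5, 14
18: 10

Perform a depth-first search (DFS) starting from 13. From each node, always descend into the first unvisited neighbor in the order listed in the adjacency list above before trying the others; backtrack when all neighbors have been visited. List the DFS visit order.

13, 16, 9, 6, 11, 8, 10, 2, 1, 14, 4, 18, 12, 3, 17, 5, 0, 15, 7

Visit 13
13 → 16
16 → 9
9 → 6
6 → 11
11 → 8
6 → 10
6 → 2
2 → 1
1 → 14
2 → 4
4 → 18
4 → 12
12 → 3
3 → 17
17 → 5
4 → 0
0 → 15
16 → 7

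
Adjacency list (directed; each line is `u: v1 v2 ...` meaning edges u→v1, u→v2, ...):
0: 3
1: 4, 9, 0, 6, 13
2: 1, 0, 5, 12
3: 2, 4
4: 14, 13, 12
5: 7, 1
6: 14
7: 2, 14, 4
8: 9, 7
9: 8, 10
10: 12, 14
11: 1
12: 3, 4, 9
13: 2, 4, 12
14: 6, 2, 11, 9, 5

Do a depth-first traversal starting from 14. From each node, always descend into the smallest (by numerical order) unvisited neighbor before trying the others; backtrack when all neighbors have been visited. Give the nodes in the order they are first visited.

14, 2, 0, 3, 4, 12, 9, 8, 7, 10, 13, 1, 6, 5, 11

Visit 14
14 → 2
2 → 0
0 → 3
3 → 4
4 → 12
12 → 9
9 → 8
8 → 7
9 → 10
4 → 13
2 → 1
1 → 6
2 → 5
14 → 11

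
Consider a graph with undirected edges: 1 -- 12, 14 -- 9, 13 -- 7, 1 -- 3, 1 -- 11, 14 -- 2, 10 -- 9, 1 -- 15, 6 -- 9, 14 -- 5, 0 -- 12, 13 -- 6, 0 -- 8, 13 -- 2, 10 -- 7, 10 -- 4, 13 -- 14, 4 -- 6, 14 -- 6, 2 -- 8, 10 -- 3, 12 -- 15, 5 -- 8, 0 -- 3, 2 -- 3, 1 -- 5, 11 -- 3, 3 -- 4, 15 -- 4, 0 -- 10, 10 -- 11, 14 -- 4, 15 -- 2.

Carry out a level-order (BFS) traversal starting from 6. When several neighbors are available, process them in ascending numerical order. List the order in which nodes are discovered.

6, 4, 9, 13, 14, 3, 10, 15, 2, 7, 5, 0, 1, 11, 12, 8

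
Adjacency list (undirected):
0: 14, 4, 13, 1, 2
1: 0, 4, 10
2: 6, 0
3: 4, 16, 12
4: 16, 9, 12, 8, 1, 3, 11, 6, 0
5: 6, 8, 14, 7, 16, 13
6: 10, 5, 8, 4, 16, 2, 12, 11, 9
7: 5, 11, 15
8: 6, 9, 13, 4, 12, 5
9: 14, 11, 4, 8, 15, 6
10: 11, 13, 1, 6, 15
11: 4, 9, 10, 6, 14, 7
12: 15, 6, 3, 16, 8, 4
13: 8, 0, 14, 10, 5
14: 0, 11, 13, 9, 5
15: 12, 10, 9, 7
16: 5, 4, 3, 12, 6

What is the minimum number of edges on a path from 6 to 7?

Level 0: 6
Level 1: 2, 4, 5, 8, 9, 10, 11, 12, 16
Level 2: 0, 1, 3, 7, 13, 14, 15
7 first appears at level 2.

2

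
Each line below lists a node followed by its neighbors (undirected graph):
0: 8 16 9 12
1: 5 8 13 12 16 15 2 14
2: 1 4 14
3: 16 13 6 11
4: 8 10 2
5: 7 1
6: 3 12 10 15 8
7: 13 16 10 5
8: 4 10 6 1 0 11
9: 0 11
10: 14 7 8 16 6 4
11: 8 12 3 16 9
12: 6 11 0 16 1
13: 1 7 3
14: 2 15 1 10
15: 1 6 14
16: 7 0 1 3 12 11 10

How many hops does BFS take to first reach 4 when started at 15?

3

Level 0: 15
Level 1: 1, 6, 14
Level 2: 2, 3, 5, 8, 10, 12, 13, 16
Level 3: 0, 4, 7, 11
Level 4: 9
4 first appears at level 3.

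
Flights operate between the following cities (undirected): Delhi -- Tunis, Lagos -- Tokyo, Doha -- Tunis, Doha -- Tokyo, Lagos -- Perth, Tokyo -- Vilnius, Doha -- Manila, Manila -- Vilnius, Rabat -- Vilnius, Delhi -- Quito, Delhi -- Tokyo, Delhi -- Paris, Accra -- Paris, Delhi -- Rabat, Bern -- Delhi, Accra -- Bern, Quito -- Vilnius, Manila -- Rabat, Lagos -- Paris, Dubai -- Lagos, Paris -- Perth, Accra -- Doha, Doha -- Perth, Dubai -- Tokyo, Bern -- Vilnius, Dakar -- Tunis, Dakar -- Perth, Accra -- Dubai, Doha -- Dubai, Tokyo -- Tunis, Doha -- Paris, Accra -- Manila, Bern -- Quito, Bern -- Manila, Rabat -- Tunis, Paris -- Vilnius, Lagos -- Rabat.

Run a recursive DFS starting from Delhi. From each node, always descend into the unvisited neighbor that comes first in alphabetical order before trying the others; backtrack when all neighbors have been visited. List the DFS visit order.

Delhi, Bern, Accra, Doha, Dubai, Lagos, Paris, Perth, Dakar, Tunis, Rabat, Manila, Vilnius, Quito, Tokyo

Visit Delhi
Delhi → Bern
Bern → Accra
Accra → Doha
Doha → Dubai
Dubai → Lagos
Lagos → Paris
Paris → Perth
Perth → Dakar
Dakar → Tunis
Tunis → Rabat
Rabat → Manila
Manila → Vilnius
Vilnius → Quito
Vilnius → Tokyo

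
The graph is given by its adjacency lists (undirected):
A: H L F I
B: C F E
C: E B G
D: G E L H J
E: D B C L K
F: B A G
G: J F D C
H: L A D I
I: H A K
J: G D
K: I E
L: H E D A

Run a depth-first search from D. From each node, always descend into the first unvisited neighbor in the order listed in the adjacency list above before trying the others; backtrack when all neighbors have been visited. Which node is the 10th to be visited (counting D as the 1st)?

A

Visit D
D → G
G → J
G → F
F → B
B → C
C → E
E → L
L → H
H → A
A → I
I → K

Visit order: D, G, J, F, B, C, E, L, H, A, I, K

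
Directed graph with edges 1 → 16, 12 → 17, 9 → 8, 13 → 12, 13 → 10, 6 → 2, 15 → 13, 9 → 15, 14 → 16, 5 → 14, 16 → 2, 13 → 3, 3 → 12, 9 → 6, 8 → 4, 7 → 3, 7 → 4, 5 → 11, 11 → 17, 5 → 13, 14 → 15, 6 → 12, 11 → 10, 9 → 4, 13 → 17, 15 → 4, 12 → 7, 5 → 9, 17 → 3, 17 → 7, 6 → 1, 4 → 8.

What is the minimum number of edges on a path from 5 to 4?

2

Level 0: 5
Level 1: 9, 11, 13, 14
Level 2: 3, 4, 6, 8, 10, 12, 15, 16, 17
Level 3: 1, 2, 7
4 first appears at level 2.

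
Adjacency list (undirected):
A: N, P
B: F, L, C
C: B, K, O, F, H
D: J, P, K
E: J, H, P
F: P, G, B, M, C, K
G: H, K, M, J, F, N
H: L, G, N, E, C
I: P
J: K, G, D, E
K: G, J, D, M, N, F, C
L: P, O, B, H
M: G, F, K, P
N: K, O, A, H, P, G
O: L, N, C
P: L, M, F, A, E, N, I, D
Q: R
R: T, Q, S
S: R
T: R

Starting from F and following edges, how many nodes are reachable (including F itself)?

BFS from F visits: F, P, M, K, G, C, B, N, L, I, E, D, A, J, H, O
Reachable nodes: 16 of 20 total.

16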